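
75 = 75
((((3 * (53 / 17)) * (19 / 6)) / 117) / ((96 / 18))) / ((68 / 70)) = 35245 / 721344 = 0.05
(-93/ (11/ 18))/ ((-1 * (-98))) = -837/ 539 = -1.55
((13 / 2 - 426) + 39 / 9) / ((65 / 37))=-92167 / 390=-236.33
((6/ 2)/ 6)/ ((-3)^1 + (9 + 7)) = 1/ 26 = 0.04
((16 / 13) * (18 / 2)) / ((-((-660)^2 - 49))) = -144 / 5662163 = -0.00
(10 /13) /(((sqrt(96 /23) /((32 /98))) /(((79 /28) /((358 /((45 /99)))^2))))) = 9875 * sqrt(138) /207448429188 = 0.00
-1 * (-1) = 1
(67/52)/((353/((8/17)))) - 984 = -76764658/78013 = -984.00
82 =82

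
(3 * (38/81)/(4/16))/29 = 152/783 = 0.19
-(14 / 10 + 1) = -12 / 5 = -2.40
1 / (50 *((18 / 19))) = 19 / 900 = 0.02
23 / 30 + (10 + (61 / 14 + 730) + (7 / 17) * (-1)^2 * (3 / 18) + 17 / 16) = 7104347 / 9520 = 746.25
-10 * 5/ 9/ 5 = -10/ 9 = -1.11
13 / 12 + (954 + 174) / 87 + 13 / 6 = 1881 / 116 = 16.22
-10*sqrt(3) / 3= -5.77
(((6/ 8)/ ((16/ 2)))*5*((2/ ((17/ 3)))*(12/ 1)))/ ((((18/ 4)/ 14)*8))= 0.77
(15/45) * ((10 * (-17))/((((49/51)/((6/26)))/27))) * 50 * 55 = -643747500/637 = -1010592.62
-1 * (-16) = 16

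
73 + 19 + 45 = 137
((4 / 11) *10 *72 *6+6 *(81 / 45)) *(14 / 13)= 1217916 / 715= 1703.38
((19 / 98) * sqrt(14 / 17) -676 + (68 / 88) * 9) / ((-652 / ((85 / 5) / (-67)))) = -250223 / 961048 + 19 * sqrt(238) / 4281032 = -0.26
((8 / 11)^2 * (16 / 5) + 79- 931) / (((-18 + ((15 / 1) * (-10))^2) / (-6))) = 514436 / 2266935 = 0.23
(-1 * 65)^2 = 4225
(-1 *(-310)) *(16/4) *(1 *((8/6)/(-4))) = -1240/3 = -413.33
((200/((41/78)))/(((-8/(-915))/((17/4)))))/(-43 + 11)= -15166125/2624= -5779.77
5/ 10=0.50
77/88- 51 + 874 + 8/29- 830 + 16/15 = -16643/3480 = -4.78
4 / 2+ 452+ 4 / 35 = 15894 / 35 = 454.11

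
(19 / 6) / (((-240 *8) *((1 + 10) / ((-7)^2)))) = -931 / 126720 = -0.01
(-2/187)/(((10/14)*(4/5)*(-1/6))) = 21/187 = 0.11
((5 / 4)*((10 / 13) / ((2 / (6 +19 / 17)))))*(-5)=-15125 / 884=-17.11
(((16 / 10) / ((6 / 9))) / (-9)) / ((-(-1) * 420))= -1 / 1575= -0.00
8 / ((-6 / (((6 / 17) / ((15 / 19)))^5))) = -0.02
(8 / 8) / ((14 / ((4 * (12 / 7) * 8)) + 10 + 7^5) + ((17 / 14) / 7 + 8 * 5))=9408 / 158594689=0.00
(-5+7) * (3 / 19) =6 / 19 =0.32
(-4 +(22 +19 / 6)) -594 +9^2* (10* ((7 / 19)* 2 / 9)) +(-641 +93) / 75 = -488133 / 950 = -513.82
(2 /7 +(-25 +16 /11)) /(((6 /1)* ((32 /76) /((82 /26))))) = -465063 /16016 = -29.04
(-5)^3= -125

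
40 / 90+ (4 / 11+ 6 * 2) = 1268 / 99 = 12.81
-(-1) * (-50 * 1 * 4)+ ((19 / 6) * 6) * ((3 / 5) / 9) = -2981 / 15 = -198.73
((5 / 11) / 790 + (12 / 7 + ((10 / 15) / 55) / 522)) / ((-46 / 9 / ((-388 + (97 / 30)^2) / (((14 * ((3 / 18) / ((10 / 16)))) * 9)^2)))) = 27754044272041 / 247352306826240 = 0.11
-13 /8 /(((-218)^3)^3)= 13 /8896074872595699257344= 0.00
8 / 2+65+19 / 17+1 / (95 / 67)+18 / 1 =143449 / 1615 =88.82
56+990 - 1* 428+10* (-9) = 528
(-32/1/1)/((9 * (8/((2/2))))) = -4/9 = -0.44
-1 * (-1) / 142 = 1 / 142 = 0.01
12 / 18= 2 / 3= 0.67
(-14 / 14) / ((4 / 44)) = -11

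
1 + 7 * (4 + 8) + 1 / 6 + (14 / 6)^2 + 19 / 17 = 28069 / 306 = 91.73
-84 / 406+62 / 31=52 / 29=1.79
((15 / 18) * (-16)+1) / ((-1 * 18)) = 37 / 54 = 0.69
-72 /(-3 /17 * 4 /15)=1530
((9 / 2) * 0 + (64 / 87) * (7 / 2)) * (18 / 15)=448 / 145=3.09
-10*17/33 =-170/33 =-5.15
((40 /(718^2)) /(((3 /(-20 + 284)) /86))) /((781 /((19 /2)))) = 65360 /9150551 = 0.01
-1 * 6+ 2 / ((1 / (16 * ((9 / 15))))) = 66 / 5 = 13.20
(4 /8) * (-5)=-2.50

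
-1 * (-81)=81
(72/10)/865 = 36/4325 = 0.01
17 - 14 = 3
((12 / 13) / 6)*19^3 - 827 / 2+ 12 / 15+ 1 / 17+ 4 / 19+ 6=27243117 / 41990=648.80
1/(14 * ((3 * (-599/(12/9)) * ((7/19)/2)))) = -76/264159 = -0.00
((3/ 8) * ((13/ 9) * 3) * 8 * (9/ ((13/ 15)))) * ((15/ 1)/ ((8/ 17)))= 34425/ 8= 4303.12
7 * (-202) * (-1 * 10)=14140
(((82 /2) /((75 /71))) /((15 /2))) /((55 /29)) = 168838 /61875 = 2.73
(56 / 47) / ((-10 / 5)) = -28 / 47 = -0.60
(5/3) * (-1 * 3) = -5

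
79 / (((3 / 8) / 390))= 82160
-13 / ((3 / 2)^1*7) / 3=-26 / 63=-0.41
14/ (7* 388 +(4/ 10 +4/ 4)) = 10/ 1941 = 0.01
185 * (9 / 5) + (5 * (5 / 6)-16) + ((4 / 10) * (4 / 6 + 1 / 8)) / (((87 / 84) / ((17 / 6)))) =322.03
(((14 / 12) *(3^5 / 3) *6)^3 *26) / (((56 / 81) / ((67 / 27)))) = 68044111317 / 4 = 17011027829.25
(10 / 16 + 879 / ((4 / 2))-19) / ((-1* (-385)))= 3369 / 3080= 1.09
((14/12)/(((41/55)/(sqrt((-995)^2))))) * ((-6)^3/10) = -1379070/41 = -33635.85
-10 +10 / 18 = -85 / 9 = -9.44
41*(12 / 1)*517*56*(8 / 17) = 113955072 / 17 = 6703239.53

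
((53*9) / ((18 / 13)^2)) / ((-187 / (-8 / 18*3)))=8957 / 5049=1.77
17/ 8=2.12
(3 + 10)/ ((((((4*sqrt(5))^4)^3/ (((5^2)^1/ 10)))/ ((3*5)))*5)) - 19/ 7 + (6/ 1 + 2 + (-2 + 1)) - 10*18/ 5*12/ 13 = -276194918396451/ 9542041600000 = -28.95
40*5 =200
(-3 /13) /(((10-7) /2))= -2 /13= -0.15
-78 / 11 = -7.09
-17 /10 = -1.70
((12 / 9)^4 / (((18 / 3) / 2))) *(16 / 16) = 256 / 243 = 1.05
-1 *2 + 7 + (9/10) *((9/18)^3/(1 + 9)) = 5.01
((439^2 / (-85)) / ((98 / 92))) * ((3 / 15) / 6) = -4432583 / 62475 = -70.95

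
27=27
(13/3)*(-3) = -13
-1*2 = -2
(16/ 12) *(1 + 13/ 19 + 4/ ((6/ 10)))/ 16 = 119/ 171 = 0.70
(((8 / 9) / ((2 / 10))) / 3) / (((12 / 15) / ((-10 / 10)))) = -50 / 27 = -1.85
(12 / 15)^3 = 64 / 125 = 0.51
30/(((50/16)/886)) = 42528/5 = 8505.60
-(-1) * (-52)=-52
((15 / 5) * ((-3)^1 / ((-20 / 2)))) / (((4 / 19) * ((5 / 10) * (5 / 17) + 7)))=323 / 540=0.60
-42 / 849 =-0.05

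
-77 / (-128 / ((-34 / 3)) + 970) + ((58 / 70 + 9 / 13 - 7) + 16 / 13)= -32841901 / 7590310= -4.33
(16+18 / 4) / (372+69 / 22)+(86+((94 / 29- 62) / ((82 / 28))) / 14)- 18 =653744683 / 9812817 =66.62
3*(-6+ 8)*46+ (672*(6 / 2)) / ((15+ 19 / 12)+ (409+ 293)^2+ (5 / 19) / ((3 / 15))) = 31012756116 / 112363393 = 276.00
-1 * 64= -64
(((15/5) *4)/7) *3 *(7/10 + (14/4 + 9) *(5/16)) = 6633/280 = 23.69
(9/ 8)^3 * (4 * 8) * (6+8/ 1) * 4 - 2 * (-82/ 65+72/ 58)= 9619307/ 3770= 2551.54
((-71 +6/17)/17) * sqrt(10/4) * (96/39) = -19216 * sqrt(10)/3757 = -16.17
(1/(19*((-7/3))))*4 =-12/133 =-0.09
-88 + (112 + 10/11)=274/11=24.91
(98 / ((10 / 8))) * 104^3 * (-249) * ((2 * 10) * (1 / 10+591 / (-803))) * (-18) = -20186163690061824 / 4015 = -5027687095905.81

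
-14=-14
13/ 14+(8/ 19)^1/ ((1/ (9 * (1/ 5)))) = 2243/ 1330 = 1.69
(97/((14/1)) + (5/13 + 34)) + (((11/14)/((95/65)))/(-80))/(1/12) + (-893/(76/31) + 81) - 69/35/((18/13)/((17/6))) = -30630469/124488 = -246.05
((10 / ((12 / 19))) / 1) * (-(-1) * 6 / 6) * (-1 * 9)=-285 / 2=-142.50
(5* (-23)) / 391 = -5 / 17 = -0.29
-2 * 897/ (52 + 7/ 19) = -34086/ 995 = -34.26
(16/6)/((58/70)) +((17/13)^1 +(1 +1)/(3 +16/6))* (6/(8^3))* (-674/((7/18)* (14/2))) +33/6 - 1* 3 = 54273389/60295872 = 0.90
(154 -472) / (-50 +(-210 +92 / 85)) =4505 / 3668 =1.23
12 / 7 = 1.71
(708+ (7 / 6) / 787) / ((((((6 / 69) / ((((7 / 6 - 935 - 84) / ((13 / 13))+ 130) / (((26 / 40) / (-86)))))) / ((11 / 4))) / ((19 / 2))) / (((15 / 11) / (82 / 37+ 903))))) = 309552611219113675 / 8224005192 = 37640128.38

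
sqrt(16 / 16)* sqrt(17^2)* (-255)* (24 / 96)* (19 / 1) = -82365 / 4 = -20591.25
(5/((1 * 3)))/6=5/18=0.28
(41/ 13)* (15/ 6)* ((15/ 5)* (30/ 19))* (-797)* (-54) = 397025550/ 247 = 1607390.89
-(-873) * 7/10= 6111/10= 611.10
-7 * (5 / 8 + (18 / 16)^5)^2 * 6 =-132822098661 / 536870912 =-247.40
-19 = -19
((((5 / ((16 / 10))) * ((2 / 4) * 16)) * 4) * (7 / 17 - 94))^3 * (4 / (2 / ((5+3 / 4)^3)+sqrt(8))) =3135985319670848000000 / 727290260833 - 596180209131800119000000 * sqrt(2) / 727290260833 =-1154958614585.14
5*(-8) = -40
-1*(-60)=60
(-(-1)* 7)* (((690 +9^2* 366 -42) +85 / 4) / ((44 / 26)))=125394.90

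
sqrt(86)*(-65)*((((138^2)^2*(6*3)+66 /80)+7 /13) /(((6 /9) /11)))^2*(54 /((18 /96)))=-112941819004139283512994803361*sqrt(86) /520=-2014191041599450431997190000.00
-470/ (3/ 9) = -1410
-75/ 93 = -25/ 31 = -0.81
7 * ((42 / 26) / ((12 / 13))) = 49 / 4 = 12.25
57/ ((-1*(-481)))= 57/ 481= 0.12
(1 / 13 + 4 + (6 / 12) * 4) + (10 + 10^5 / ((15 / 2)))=520627 / 39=13349.41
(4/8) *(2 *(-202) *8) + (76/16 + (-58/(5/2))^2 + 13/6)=-321253/300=-1070.84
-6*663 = -3978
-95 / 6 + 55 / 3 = 5 / 2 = 2.50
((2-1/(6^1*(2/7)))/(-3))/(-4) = 17/144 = 0.12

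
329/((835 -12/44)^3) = 437899/774126376568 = 0.00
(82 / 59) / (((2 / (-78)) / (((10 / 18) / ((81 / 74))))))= -394420 / 14337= -27.51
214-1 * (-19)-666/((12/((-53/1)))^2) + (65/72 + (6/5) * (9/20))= -2870366/225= -12757.18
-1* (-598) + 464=1062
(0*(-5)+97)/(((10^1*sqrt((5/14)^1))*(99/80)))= 776*sqrt(70)/495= 13.12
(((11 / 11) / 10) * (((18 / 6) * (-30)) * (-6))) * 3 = 162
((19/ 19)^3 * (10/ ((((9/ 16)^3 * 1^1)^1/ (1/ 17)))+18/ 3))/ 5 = 115318/ 61965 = 1.86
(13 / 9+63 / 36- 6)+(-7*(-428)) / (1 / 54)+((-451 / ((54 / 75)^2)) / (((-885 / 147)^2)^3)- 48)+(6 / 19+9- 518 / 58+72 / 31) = 235969990674192666636136 / 1458983532621890025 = 161735.88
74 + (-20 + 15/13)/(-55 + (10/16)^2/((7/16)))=292858/3939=74.35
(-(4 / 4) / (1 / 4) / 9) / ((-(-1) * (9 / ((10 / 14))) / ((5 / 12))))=-25 / 1701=-0.01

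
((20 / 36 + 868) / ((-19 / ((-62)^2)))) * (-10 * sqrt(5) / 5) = 60097096 * sqrt(5) / 171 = 785854.92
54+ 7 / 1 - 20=41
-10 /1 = -10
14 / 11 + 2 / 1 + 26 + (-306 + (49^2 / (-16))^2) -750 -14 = 60482123 / 2816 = 21478.03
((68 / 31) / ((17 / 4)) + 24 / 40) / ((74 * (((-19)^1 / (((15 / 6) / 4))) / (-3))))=519 / 348688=0.00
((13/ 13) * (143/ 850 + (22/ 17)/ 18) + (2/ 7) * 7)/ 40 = 17137/ 306000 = 0.06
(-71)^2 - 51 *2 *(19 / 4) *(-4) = 6979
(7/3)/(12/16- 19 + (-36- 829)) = -28/10599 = -0.00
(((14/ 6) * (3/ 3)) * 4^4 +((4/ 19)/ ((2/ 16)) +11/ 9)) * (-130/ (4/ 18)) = -6671665/ 19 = -351140.26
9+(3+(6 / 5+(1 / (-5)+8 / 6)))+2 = 16.33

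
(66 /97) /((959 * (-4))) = -33 /186046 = -0.00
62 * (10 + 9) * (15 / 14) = 8835 / 7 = 1262.14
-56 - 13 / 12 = -685 / 12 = -57.08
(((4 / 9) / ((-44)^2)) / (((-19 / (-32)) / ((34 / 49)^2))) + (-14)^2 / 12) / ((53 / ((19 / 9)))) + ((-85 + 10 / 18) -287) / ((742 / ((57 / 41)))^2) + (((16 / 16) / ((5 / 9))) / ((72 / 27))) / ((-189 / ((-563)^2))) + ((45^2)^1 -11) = 3922964312846801347 / 4444695293429160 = 882.62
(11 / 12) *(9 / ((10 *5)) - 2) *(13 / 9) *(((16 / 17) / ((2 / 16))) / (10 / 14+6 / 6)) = -364364 / 34425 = -10.58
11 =11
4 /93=0.04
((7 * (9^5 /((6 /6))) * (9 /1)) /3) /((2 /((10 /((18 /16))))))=5511240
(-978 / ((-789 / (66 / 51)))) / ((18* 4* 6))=0.00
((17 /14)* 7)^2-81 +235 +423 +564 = 4853 /4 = 1213.25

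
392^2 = 153664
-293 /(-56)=293 /56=5.23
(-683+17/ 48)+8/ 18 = -98237/ 144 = -682.20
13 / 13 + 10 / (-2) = -4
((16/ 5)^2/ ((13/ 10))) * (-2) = -1024/ 65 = -15.75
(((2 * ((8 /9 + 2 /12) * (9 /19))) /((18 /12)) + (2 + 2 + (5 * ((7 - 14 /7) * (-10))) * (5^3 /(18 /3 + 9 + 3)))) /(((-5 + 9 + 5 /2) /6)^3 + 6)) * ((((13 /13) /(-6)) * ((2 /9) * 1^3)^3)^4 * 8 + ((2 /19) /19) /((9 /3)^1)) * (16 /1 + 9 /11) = -80396774046244237184 /10870967893025132343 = -7.40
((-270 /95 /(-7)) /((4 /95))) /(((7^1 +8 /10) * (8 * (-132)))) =-75 /64064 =-0.00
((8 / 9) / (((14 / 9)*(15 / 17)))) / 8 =17 / 210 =0.08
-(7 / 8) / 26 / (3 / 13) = -0.15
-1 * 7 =-7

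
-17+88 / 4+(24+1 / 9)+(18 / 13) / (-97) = 330220 / 11349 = 29.10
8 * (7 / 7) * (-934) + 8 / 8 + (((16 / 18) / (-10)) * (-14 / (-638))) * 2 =-107246261 / 14355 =-7471.00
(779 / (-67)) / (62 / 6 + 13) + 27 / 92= -44187 / 215740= -0.20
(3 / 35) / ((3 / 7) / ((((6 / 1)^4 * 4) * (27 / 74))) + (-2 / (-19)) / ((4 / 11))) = 0.30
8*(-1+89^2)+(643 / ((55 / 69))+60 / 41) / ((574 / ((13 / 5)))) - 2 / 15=1230237730793 / 19415550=63363.53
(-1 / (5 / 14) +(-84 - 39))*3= -1887 / 5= -377.40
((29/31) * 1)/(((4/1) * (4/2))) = 29/248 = 0.12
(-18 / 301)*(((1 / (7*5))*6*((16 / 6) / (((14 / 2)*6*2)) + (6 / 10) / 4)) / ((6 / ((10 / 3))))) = -229 / 221235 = -0.00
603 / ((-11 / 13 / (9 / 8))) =-70551 / 88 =-801.72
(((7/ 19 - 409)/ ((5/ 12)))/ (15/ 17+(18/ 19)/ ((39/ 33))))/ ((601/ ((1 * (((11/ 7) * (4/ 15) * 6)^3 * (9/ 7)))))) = -19.80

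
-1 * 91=-91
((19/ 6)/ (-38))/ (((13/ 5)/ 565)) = -2825/ 156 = -18.11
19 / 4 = 4.75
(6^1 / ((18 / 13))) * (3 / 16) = 13 / 16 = 0.81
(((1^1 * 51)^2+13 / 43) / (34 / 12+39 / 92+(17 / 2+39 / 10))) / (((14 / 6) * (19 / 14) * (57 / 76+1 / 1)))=3704670720 / 123570433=29.98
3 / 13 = 0.23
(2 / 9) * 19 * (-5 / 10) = -19 / 9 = -2.11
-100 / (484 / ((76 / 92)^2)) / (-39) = 9025 / 2496351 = 0.00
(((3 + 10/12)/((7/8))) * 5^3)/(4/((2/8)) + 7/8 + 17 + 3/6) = 3680/231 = 15.93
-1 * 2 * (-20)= 40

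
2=2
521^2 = 271441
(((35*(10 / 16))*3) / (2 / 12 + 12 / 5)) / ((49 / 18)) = 10125 / 1078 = 9.39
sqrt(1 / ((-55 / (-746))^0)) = 1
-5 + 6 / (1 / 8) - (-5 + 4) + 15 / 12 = 45.25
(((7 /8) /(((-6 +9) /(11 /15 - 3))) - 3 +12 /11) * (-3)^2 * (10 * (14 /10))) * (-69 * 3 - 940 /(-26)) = 55327.75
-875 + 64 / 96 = -2623 / 3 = -874.33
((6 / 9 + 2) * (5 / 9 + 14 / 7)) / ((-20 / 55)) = -506 / 27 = -18.74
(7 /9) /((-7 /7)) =-7 /9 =-0.78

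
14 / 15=0.93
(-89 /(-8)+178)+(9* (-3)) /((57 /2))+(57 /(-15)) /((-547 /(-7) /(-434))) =87002949 /415720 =209.28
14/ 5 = 2.80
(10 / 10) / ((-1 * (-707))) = 1 / 707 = 0.00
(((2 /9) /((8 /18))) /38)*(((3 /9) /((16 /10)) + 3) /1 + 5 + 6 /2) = 269 /1824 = 0.15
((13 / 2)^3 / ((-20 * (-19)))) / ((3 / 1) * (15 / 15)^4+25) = 2197 / 85120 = 0.03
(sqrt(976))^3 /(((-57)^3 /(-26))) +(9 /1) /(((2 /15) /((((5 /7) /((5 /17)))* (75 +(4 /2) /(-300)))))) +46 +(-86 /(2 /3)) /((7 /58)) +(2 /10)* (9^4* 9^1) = 101504* sqrt(61) /185193 +3231269 /140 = 23084.77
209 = 209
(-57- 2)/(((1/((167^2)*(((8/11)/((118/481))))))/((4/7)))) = -2787451.22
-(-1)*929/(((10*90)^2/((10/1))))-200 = -16199071/81000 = -199.99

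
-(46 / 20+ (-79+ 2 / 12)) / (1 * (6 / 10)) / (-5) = -1148 / 45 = -25.51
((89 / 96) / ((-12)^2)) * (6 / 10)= 89 / 23040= 0.00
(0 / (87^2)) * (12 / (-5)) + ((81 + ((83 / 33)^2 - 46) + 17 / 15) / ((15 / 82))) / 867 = 18957662 / 70812225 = 0.27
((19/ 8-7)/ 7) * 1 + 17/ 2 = 439/ 56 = 7.84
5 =5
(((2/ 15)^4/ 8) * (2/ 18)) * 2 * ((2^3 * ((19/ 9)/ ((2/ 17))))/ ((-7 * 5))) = -5168/ 143521875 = -0.00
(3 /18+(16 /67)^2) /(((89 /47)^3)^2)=0.00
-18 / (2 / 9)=-81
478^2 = 228484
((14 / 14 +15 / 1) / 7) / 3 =16 / 21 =0.76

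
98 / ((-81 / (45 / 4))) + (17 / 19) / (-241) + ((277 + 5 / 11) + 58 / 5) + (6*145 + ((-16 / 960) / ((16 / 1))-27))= 32448751417 / 29012544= 1118.44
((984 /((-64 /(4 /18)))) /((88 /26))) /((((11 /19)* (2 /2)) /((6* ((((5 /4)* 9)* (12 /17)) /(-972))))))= 0.09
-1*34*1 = -34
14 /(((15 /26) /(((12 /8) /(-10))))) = -91 /25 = -3.64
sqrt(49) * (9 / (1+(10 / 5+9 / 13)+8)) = 819 / 152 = 5.39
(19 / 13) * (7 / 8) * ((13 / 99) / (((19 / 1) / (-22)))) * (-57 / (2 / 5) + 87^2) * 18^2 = -935739 / 2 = -467869.50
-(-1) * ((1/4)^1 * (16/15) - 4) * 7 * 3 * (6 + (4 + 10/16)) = -833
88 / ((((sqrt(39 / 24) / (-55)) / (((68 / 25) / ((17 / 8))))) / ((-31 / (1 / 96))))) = 184369152 * sqrt(26) / 65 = 14463106.21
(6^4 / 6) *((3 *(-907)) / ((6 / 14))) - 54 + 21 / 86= -117943647 / 86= -1371437.76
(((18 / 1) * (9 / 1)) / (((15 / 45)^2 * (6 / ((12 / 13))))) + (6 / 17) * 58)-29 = 47687 / 221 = 215.78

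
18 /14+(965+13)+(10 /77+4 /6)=226399 /231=980.08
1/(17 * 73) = 1/1241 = 0.00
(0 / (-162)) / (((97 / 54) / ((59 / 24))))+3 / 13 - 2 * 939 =-24411 / 13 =-1877.77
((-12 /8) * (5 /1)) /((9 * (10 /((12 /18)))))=-1 /18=-0.06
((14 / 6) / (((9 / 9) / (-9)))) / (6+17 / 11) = -231 / 83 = -2.78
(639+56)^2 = 483025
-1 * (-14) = 14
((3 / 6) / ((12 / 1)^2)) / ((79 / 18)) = 1 / 1264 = 0.00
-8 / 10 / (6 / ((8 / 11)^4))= -8192 / 219615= -0.04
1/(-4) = -1/4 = -0.25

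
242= 242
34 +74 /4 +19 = 143 /2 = 71.50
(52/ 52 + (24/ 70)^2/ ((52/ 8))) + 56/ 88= 289818/ 175175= 1.65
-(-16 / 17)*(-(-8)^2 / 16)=-64 / 17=-3.76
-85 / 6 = -14.17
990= 990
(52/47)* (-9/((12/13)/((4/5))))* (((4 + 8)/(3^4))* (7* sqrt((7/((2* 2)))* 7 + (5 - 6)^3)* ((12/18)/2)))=-9464* sqrt(5)/2115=-10.01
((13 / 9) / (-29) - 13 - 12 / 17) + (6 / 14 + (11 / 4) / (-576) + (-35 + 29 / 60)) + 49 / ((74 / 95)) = 22147930111 / 1470954240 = 15.06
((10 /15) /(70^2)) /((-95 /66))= -11 /116375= -0.00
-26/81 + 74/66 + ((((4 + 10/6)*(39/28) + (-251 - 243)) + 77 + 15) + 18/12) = -9774799/24948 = -391.81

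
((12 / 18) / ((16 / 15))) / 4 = 5 / 32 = 0.16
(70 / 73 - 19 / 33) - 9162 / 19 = -481.83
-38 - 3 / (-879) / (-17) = -189279 / 4981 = -38.00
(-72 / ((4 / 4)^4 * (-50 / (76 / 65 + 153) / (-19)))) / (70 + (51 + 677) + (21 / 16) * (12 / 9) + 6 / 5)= -27417456 / 5206175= -5.27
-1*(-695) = 695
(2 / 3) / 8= 1 / 12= 0.08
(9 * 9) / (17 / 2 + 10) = 162 / 37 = 4.38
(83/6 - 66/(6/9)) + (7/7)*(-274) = -2155/6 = -359.17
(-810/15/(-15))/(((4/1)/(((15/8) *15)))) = 405/16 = 25.31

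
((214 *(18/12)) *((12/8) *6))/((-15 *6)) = -321/10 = -32.10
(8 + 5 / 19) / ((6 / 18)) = 471 / 19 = 24.79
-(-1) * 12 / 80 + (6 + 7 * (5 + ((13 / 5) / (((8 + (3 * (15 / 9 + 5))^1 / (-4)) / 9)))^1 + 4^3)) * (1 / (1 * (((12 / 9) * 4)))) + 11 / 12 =12359 / 120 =102.99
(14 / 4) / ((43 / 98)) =343 / 43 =7.98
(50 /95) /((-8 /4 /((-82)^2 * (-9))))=15925.26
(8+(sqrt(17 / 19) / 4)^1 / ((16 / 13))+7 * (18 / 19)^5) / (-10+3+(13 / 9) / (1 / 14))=117 * sqrt(323) / 144704+297321912 / 294655781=1.02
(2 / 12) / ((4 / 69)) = 23 / 8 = 2.88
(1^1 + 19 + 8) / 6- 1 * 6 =-4 / 3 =-1.33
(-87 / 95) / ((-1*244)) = 87 / 23180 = 0.00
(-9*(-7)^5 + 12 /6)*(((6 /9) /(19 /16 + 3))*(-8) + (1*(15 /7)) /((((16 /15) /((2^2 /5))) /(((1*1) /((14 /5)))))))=-8338785655 /78792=-105832.90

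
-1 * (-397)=397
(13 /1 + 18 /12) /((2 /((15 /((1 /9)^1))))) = 3915 /4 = 978.75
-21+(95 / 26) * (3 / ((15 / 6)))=-216 / 13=-16.62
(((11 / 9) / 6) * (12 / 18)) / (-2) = -11 / 162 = -0.07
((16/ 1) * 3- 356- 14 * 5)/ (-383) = 378/ 383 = 0.99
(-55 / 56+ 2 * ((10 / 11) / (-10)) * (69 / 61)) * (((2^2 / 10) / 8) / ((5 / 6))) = -133899 / 1878800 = -0.07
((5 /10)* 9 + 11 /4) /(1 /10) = 145 /2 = 72.50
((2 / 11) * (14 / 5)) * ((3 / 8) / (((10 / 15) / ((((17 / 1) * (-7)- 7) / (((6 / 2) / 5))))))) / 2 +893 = 862.93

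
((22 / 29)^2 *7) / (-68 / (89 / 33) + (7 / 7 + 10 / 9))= -2713788 / 15562705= -0.17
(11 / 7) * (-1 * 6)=-66 / 7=-9.43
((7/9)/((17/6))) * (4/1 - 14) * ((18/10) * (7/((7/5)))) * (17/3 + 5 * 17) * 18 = -40320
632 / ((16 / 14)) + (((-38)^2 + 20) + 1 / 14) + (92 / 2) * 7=32747 / 14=2339.07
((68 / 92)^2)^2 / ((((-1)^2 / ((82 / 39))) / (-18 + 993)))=171218050 / 279841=611.84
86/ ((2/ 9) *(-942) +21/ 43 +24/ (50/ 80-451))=-0.41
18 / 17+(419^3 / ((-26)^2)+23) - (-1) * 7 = 1250877931 / 11492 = 108847.71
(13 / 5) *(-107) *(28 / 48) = -9737 / 60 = -162.28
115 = 115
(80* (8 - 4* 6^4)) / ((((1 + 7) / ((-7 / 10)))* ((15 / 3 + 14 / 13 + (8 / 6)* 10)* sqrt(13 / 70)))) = 108696* sqrt(910) / 757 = 4331.50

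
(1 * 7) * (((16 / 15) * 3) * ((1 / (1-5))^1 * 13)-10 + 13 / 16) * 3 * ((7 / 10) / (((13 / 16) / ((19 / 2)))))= -4376631 / 1300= -3366.64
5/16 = 0.31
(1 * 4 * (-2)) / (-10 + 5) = 8 / 5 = 1.60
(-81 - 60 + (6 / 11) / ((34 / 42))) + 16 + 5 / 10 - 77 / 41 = -1927549 / 15334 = -125.70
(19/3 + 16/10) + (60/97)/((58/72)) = 367147/42195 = 8.70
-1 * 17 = -17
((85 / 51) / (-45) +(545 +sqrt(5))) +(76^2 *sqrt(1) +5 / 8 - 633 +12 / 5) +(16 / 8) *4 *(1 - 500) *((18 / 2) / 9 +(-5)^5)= sqrt(5) +13474834907 / 1080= 12476701.22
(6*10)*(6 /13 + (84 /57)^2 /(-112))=26.53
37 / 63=0.59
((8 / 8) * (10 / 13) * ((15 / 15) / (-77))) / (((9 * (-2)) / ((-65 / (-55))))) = 5 / 7623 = 0.00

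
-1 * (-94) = 94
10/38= 5/19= 0.26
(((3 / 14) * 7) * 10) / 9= 5 / 3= 1.67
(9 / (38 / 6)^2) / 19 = 81 / 6859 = 0.01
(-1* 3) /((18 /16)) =-8 /3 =-2.67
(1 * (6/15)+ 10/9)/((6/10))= 68/27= 2.52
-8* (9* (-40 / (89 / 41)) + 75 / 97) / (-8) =-1425045 / 8633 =-165.07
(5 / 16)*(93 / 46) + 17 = 12977 / 736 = 17.63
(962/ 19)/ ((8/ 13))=6253/ 76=82.28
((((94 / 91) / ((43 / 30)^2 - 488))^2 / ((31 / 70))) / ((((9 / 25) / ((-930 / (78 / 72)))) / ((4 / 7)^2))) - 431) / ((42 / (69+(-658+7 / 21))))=54856791635144905163783 / 9080818055168250573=6040.95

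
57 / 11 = 5.18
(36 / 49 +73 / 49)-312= -15179 / 49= -309.78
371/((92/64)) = 5936/23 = 258.09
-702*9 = -6318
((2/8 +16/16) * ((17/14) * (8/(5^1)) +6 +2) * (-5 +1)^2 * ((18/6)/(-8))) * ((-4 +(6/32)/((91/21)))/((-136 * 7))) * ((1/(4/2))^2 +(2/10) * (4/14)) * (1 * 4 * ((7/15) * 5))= -0.89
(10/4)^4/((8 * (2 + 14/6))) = 1875/1664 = 1.13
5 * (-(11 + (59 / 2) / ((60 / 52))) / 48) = -1097 / 288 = -3.81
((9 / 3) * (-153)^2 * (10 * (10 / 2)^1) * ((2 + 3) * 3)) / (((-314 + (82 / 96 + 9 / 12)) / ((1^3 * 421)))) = -212872082400 / 2999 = -70981021.14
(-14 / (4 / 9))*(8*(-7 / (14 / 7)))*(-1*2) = -1764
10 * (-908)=-9080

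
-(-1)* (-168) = -168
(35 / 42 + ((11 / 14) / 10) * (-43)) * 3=-1069 / 140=-7.64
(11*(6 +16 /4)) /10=11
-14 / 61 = -0.23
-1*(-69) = 69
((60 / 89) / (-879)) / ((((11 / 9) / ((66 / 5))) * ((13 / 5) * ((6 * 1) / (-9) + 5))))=-3240 / 4407013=-0.00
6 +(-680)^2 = 462406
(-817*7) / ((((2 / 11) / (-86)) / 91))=246162917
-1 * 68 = -68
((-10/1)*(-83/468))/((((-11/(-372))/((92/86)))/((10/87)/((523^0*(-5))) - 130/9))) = -4469198080/4814667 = -928.25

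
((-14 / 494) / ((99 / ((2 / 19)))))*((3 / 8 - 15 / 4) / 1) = 21 / 206492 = 0.00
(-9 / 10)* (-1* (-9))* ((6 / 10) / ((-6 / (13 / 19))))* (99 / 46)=104247 / 87400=1.19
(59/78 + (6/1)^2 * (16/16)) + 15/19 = 37.55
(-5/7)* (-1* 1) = 5/7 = 0.71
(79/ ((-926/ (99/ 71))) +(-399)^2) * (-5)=-52334105625/ 65746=-796004.41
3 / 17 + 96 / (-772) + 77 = 252808 / 3281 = 77.05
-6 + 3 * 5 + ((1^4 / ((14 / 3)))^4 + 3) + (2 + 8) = 845233 / 38416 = 22.00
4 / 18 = 2 / 9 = 0.22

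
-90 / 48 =-15 / 8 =-1.88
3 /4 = 0.75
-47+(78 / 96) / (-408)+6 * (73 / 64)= -262153 / 6528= -40.16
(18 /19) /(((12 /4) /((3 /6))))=3 /19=0.16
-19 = -19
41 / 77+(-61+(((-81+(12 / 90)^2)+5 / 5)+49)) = -1584367 / 17325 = -91.45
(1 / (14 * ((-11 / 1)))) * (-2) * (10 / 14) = 0.01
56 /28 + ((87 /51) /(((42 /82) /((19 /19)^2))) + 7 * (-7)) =-15590 /357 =-43.67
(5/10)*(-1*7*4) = -14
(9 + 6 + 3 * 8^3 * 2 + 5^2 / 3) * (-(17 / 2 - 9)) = 4643 / 3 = 1547.67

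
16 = 16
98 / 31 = 3.16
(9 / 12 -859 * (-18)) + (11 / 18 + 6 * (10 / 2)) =557761 / 36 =15493.36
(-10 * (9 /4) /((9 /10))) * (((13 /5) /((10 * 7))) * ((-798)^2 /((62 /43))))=-12713337 /31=-410107.65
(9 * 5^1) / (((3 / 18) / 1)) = 270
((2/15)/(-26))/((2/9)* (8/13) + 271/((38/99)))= -114/15698005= -0.00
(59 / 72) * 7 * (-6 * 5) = -2065 / 12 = -172.08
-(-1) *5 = 5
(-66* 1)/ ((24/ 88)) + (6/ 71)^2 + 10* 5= -967836/ 5041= -191.99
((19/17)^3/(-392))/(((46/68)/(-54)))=185193/651406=0.28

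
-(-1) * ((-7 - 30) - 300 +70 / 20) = -333.50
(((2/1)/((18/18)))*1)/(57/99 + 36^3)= 66/1539667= 0.00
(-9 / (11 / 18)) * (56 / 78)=-1512 / 143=-10.57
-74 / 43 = -1.72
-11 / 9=-1.22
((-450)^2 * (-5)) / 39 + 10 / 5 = -337474 / 13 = -25959.54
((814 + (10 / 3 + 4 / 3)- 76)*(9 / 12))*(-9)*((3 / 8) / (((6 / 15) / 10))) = -375975 / 8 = -46996.88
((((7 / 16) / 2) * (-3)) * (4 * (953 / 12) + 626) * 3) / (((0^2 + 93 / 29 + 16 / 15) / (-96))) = 41734.03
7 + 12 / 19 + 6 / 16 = 1217 / 152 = 8.01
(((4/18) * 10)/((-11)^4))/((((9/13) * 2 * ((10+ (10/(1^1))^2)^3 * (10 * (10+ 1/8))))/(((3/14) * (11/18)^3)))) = 13/326794762602000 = 0.00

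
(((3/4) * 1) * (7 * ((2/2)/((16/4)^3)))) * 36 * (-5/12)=-315/256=-1.23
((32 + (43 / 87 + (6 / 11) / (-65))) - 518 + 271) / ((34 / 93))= -206829706 / 352495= -586.76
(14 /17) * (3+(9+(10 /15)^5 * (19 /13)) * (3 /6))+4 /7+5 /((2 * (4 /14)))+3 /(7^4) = 8034771509 /515763612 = 15.58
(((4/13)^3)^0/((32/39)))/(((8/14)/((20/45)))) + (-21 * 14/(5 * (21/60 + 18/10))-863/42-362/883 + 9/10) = -5926982879/127575840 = -46.46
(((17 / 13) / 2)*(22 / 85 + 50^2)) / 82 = 19.94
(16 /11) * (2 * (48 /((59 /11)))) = 1536 /59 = 26.03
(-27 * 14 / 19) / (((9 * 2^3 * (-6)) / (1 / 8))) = 0.01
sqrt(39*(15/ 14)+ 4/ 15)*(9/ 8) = 3*sqrt(1854510)/ 560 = 7.30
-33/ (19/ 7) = -231/ 19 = -12.16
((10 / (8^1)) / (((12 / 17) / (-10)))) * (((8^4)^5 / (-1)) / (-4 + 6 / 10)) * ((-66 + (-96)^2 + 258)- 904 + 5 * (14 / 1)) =-51485150940099510272000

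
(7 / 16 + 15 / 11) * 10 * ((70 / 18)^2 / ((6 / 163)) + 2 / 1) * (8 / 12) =318025495 / 64152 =4957.37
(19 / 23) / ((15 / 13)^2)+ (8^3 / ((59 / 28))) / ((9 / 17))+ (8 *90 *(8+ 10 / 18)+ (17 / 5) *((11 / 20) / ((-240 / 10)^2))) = 517408471103 / 78163200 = 6619.59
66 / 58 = 33 / 29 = 1.14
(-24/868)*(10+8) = -108/217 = -0.50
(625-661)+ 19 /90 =-3221 /90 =-35.79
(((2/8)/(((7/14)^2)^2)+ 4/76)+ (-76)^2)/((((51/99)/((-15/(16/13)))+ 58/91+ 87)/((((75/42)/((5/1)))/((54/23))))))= 231539275/23067292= 10.04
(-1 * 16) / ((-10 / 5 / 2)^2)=-16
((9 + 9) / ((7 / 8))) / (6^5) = 1 / 378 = 0.00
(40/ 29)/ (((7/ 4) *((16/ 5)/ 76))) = 3800/ 203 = 18.72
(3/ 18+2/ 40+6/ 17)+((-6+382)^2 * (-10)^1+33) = -1442000959/ 1020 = -1413726.43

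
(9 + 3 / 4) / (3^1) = 13 / 4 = 3.25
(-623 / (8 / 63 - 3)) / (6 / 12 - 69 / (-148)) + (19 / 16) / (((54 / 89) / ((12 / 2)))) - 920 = -2548736999 / 3727152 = -683.83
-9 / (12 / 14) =-21 / 2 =-10.50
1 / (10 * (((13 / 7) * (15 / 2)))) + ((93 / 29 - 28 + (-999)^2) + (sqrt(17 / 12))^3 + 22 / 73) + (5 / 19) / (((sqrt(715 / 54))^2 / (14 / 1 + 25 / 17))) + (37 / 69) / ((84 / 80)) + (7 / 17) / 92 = 17 * sqrt(51) / 72 + 614781296923437563 / 616027311900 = 997979.02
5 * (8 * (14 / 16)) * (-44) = -1540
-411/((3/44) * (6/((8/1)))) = -24112/3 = -8037.33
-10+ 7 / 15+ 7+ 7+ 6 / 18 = 24 / 5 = 4.80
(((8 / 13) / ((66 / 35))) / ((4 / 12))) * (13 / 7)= 20 / 11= 1.82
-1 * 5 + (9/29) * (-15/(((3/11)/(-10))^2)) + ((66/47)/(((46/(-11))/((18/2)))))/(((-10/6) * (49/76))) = -6260.81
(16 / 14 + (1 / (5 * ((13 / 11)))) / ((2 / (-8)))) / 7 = 212 / 3185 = 0.07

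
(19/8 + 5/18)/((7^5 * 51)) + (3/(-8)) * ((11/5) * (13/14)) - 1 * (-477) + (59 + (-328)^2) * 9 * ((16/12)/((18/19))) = 841768501891799/617153040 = 1363954.23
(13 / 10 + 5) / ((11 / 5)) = 63 / 22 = 2.86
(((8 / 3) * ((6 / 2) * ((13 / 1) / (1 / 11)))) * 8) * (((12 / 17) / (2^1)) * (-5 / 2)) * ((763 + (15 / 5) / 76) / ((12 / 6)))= -995125560 / 323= -3080884.09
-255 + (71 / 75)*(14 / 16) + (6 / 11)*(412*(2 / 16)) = -1492133 / 6600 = -226.08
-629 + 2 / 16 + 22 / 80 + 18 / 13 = -40769 / 65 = -627.22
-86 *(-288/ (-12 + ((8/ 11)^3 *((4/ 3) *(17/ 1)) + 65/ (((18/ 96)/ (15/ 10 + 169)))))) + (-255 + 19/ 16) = -239203222759/ 943999280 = -253.39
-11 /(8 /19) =-209 /8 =-26.12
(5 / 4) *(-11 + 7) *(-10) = 50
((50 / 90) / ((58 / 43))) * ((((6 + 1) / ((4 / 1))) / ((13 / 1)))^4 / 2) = 516215 / 7633327104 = 0.00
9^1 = 9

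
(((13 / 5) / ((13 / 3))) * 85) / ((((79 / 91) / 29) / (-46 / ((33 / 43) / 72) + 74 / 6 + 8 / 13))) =-6370038703 / 869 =-7330309.21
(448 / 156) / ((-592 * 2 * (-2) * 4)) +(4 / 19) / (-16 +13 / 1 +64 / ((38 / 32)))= 99121 / 22326096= 0.00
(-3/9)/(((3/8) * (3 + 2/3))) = -8/33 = -0.24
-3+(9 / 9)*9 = 6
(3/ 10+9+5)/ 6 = 143/ 60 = 2.38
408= 408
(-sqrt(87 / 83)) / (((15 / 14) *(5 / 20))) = -56 *sqrt(7221) / 1245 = -3.82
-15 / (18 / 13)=-65 / 6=-10.83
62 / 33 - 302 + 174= -4162 / 33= -126.12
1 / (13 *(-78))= -1 / 1014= -0.00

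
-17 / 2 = -8.50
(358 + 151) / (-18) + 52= 427 / 18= 23.72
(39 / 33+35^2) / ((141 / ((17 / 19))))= 76432 / 9823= 7.78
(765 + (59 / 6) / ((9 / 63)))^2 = 25030009 / 36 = 695278.03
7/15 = 0.47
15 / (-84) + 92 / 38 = 1193 / 532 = 2.24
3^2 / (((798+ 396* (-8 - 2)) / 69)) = -207 / 1054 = -0.20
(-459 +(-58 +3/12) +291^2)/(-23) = -3659.32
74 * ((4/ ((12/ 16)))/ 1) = 1184/ 3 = 394.67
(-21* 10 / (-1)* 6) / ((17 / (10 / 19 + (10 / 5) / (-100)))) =60606 / 1615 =37.53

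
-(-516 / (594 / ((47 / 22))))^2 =-4084441 / 1185921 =-3.44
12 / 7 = 1.71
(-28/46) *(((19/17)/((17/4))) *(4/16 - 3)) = 2926/6647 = 0.44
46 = 46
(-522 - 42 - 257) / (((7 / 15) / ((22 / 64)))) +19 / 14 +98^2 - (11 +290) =1948711 / 224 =8699.60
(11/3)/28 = 0.13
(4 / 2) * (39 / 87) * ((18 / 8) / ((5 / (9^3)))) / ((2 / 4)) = 85293 / 145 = 588.23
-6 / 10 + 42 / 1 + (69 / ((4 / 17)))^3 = 8069836833 / 320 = 25218240.10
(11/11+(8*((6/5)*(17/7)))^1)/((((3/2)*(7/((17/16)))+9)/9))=43401/3745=11.59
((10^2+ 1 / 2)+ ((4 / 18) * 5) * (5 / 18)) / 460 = 16331 / 74520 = 0.22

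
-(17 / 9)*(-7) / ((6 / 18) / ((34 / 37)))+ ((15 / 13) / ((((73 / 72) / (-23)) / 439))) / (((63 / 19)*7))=-2367205714 / 5161611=-458.62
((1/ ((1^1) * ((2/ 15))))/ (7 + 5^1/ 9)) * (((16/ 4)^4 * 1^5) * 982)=4242240/ 17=249543.53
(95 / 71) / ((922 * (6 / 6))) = 95 / 65462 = 0.00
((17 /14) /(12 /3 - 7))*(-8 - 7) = 85 /14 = 6.07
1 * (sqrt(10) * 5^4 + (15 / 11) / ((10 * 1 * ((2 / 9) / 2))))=27 / 22 + 625 * sqrt(10)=1977.65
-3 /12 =-1 /4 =-0.25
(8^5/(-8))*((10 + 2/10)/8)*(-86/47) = 2245632/235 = 9555.88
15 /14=1.07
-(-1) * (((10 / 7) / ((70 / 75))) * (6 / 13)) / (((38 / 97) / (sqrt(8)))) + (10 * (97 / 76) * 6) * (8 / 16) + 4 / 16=43650 * sqrt(2) / 12103 + 2929 / 76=43.64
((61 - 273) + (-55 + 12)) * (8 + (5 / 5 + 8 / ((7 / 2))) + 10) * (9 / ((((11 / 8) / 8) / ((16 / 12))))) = -29180160 / 77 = -378963.12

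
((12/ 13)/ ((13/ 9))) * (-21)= -2268/ 169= -13.42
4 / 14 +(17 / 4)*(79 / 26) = 9609 / 728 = 13.20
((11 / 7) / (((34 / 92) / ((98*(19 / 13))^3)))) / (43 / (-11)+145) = 320822049779 / 3622853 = 88555.08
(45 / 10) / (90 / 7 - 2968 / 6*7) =-189 / 144892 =-0.00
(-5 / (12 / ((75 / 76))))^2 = 15625 / 92416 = 0.17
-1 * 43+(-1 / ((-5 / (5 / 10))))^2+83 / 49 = -202351 / 4900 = -41.30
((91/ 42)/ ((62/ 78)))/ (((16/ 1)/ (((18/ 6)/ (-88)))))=-507/ 87296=-0.01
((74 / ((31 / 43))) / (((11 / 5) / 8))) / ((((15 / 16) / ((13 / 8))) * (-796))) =-165464 / 203577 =-0.81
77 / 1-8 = 69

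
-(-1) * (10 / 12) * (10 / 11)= 0.76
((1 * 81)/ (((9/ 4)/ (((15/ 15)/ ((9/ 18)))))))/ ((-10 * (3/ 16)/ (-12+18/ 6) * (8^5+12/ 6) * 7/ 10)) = 1728/ 114695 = 0.02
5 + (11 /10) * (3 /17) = 883 /170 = 5.19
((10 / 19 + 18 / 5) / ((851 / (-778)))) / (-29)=304976 / 2344505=0.13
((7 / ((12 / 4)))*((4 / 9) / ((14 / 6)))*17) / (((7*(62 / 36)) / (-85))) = -11560 / 217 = -53.27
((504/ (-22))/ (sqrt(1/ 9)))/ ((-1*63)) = 12/ 11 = 1.09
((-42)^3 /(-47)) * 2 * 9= 1333584 /47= 28374.13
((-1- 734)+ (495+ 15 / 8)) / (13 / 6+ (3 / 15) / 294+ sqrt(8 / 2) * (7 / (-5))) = 93345 / 248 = 376.39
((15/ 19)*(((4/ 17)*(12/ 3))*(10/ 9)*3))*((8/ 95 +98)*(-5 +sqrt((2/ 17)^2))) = -123743040/ 104329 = -1186.08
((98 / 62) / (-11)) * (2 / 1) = -98 / 341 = -0.29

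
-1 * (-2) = 2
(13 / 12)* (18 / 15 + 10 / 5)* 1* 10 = 34.67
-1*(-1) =1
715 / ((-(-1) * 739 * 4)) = 715 / 2956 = 0.24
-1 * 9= -9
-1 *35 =-35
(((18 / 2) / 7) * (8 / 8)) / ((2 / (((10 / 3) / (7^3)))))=15 / 2401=0.01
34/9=3.78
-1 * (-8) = 8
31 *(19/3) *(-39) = -7657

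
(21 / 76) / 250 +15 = 285021 / 19000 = 15.00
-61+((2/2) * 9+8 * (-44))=-404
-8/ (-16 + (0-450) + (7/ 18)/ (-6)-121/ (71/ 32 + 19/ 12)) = 315360/ 19626803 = 0.02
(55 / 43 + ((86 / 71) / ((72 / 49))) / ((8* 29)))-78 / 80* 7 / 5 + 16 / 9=360253663 / 212488800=1.70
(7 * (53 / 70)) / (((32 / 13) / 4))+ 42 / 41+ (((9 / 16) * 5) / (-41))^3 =13602034999 / 1411502080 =9.64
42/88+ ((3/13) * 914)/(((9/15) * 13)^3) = 10425029/11310156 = 0.92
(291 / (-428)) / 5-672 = -1438371 / 2140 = -672.14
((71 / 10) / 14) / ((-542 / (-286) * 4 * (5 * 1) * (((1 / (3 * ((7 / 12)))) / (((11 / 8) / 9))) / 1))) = 111683 / 31219200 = 0.00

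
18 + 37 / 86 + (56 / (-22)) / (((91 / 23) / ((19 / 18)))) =1964731 / 110682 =17.75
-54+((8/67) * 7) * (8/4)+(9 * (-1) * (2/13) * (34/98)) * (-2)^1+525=20214157/42679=473.63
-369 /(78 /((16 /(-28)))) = 246 /91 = 2.70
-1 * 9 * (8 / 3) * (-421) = 10104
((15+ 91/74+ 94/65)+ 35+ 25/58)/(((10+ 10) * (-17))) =-1851971/11856650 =-0.16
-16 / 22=-8 / 11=-0.73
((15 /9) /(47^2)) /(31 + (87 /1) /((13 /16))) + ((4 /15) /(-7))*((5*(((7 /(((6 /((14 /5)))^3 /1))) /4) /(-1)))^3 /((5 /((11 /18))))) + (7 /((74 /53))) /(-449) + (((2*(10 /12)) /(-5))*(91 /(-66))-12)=-11117667411312320829920291 /962711111282019412500000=-11.55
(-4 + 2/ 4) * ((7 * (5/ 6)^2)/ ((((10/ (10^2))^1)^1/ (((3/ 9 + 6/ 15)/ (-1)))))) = 124.77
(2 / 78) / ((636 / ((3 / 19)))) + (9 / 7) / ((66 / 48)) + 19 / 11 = 32203937 / 12096084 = 2.66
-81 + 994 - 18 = 895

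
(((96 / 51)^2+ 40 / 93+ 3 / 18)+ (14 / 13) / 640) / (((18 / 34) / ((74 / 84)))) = 5711290141 / 828696960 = 6.89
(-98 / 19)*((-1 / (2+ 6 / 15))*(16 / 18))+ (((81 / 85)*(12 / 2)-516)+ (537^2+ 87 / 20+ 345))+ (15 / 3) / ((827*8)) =83145892747811 / 288490680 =288209.98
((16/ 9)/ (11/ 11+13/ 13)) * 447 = 1192/ 3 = 397.33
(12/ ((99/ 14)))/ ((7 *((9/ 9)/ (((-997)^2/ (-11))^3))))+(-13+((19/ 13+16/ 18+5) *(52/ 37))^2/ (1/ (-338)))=-290421088777270984281053/ 1623525849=-178882947232502.60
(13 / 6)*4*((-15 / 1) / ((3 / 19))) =-2470 / 3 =-823.33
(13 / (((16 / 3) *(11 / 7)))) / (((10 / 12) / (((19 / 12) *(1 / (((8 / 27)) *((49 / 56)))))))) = 20007 / 1760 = 11.37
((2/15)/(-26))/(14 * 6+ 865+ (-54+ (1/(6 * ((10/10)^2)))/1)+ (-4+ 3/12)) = -0.00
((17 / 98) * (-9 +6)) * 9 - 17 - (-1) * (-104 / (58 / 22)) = -173737 / 2842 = -61.13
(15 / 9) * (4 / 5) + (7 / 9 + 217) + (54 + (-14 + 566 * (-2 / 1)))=-7856 / 9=-872.89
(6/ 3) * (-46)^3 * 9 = -1752048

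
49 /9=5.44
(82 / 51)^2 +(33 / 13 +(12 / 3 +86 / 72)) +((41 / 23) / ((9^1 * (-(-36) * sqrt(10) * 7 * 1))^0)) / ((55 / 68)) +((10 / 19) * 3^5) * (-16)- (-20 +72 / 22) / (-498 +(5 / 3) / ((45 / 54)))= -204957412889951 / 100774236420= -2033.83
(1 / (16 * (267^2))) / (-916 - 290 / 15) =-1 / 1066863648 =-0.00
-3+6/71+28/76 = -3436/1349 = -2.55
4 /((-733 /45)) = -180 /733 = -0.25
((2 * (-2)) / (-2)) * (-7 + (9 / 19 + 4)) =-96 / 19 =-5.05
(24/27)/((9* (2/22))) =88/81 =1.09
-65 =-65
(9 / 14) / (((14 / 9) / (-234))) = -9477 / 98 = -96.70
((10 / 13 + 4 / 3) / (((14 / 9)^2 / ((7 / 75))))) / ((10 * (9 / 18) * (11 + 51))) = 369 / 1410500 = 0.00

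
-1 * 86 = -86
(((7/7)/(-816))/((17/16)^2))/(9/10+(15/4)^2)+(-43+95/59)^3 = -256920730714820824/3623416053957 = -70905.67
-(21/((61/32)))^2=-451584/3721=-121.36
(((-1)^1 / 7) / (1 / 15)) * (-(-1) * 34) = -72.86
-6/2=-3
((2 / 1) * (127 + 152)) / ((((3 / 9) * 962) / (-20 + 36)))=13392 / 481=27.84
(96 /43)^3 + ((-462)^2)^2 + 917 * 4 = 45558344815.13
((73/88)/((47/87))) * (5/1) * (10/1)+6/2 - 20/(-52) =2155067/26884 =80.16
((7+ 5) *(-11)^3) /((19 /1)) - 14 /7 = -16010 /19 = -842.63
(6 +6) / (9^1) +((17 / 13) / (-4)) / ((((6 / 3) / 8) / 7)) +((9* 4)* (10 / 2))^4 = 1049759992.18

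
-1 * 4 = -4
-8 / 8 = -1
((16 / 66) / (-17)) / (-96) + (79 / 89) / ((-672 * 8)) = -4447 / 268418304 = -0.00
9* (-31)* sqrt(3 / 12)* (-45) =12555 / 2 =6277.50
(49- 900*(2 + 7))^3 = -521854556651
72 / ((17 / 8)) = 576 / 17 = 33.88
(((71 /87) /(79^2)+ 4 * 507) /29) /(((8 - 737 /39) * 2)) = -14314782911 /4461378850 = -3.21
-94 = -94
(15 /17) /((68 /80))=300 /289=1.04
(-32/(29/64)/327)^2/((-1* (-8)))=524288/89927289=0.01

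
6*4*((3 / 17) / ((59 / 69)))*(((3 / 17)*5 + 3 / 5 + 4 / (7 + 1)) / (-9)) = -93012 / 85255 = -1.09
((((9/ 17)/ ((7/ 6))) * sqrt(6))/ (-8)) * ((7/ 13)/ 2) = -27 * sqrt(6)/ 1768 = -0.04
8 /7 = 1.14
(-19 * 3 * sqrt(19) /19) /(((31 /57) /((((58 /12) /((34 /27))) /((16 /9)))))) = -401679 * sqrt(19) /33728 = -51.91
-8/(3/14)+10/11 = -1202/33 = -36.42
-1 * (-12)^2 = -144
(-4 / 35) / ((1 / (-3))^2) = -36 / 35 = -1.03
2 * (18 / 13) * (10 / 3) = 120 / 13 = 9.23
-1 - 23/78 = -101/78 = -1.29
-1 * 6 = -6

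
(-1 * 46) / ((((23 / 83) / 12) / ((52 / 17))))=-103584 / 17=-6093.18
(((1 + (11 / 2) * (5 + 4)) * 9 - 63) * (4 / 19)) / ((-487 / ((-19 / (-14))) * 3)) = -261 / 3409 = -0.08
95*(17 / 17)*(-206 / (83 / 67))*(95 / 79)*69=-8594850450 / 6557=-1310790.06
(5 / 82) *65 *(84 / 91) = 150 / 41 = 3.66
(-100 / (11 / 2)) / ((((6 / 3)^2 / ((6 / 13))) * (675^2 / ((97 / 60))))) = -97 / 13030875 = -0.00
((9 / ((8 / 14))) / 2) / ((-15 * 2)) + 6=459 / 80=5.74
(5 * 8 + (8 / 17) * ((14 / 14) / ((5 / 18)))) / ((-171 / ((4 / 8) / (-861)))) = 0.00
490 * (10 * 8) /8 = 4900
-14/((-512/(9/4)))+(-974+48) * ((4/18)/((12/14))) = -6635867/27648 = -240.01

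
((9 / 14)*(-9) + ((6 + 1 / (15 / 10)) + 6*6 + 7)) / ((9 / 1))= 1843 / 378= 4.88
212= 212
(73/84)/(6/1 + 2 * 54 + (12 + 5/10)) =0.01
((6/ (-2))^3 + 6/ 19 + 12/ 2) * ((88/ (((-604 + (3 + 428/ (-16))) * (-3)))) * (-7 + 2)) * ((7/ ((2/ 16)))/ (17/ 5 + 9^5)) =2934400/ 640302489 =0.00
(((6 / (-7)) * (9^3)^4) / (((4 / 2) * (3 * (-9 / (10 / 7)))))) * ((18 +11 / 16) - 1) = 113276018741.67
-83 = -83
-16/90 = -8/45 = -0.18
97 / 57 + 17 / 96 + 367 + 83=824227 / 1824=451.88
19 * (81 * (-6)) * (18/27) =-6156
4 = 4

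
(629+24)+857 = 1510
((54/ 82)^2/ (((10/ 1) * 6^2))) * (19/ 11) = 1539/ 739640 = 0.00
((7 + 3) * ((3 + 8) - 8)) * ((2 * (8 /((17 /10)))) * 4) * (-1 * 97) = -1862400 /17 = -109552.94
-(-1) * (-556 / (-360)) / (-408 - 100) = -139 / 45720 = -0.00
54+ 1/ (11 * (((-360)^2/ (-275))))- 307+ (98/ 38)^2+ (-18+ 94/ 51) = -8351423225/ 31814208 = -262.51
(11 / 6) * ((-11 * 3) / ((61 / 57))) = -6897 / 122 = -56.53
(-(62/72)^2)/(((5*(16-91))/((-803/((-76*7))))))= 771683/258552000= 0.00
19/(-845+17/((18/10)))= -171/7520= -0.02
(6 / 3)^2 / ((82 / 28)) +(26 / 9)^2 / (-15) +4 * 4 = 837364 / 49815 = 16.81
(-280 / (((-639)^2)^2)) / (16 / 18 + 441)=-280 / 73674384140673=-0.00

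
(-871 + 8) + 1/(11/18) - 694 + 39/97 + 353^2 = 131298659/1067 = 123054.04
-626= -626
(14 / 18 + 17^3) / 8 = 5528 / 9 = 614.22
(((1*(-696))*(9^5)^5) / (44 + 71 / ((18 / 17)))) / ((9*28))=-17853819746785156927895.85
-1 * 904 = -904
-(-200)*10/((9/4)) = 888.89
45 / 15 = 3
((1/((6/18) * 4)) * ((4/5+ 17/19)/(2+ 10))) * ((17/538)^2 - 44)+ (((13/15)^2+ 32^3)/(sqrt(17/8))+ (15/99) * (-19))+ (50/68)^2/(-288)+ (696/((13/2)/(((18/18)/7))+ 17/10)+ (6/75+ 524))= 3945667446182437391/7426653952291200+ 14745938 * sqrt(34)/3825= 23010.46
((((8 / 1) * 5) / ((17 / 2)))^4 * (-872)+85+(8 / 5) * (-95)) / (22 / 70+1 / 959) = -8156686798765 / 6013512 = -1356393.20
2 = 2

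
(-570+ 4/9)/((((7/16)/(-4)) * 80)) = 20504/315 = 65.09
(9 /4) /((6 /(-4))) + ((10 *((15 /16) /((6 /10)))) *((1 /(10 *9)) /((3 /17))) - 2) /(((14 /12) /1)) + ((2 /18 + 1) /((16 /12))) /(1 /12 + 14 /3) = -21025 /9576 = -2.20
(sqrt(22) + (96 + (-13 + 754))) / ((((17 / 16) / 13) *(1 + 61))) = 104 *sqrt(22) / 527 + 2808 / 17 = 166.10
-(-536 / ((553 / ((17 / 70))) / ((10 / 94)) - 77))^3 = 756556092928 / 47660394438712125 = 0.00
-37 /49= -0.76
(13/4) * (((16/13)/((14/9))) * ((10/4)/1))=45/7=6.43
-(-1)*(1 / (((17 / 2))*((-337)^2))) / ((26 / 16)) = 16 / 25098749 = 0.00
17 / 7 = 2.43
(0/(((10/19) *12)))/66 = 0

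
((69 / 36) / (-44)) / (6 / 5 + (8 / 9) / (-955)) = -65895 / 1813856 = -0.04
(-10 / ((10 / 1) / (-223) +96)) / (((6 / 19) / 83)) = -1758355 / 64194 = -27.39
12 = 12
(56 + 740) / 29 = 796 / 29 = 27.45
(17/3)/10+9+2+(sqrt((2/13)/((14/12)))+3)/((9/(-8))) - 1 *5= 39/10 - 16 *sqrt(273)/819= 3.58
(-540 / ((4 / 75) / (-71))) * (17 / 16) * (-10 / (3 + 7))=-12220875 / 16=-763804.69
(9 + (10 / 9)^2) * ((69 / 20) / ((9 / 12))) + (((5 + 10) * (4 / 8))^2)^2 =20808197 / 6480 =3211.14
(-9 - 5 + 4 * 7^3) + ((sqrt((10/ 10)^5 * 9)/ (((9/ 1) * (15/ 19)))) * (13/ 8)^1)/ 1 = 489127/ 360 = 1358.69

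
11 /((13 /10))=110 /13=8.46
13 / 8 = 1.62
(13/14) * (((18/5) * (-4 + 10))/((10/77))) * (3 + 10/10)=15444/25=617.76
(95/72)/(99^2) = 95/705672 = 0.00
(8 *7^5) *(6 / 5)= 806736 / 5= 161347.20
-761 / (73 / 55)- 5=-578.36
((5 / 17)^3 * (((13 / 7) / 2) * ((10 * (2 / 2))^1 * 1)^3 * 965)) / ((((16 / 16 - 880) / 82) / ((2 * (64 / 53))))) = -8229520000000 / 1602173517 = -5136.47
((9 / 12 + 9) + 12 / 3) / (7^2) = 55 / 196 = 0.28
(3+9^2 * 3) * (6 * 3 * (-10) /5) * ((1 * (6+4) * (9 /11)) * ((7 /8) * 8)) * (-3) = 16737840 /11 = 1521621.82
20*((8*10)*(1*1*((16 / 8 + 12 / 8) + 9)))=20000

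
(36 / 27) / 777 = 4 / 2331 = 0.00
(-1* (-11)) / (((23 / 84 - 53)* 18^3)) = -77 / 2152494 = -0.00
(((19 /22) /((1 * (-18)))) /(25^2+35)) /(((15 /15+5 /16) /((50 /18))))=-95 /617463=-0.00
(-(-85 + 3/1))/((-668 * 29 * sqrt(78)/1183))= -3731 * sqrt(78)/58116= -0.57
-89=-89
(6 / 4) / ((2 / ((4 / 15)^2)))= 4 / 75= 0.05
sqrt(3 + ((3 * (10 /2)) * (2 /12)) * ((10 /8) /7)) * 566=283 * sqrt(2702) /14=1050.75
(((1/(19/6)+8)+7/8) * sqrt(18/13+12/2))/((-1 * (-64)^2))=-1397 * sqrt(78)/2023424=-0.01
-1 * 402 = -402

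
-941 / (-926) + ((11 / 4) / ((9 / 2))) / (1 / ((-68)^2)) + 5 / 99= 2826.84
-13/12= -1.08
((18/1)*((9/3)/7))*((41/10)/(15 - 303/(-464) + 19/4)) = 513648/331345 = 1.55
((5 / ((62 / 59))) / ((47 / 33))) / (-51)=-3245 / 49538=-0.07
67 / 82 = 0.82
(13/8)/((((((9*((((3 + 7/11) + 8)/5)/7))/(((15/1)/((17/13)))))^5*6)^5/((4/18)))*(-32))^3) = -9817475217843984622292054391779585563087742484195859821178426305760115994636134646234387727418667444031390850496136801887946412411642331064467851010083997478829151026727944316109614168280764669153796091668840978180145310322485815758352392970618986636055669069229003948518525954029160143885120171081126727585797198116779327392578125/144197307101348124360101245525488953706350749337194302390753972448238200653465127838976424968427984108344830949666282071855353174437622225928567506674410984939962207398985288217267496834638822908414672097221238627972234429669413625185958106965261987931129822871390363381060077248285680048151373128876949504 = -68083623856746763271883620.00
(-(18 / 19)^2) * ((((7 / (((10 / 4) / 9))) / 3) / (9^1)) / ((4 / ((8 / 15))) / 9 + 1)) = -0.46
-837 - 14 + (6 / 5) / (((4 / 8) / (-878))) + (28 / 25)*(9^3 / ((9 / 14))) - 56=-43603 / 25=-1744.12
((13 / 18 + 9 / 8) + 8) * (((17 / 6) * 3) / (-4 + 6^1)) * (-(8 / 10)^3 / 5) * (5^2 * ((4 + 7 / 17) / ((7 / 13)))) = -18434 / 21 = -877.81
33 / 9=11 / 3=3.67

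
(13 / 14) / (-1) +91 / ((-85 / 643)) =-820287 / 1190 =-689.32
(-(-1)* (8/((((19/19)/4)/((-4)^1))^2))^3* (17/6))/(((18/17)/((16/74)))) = 4964982194176/999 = 4969952146.32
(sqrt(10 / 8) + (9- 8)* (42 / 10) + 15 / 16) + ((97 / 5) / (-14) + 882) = sqrt(5) / 2 + 496021 / 560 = 886.87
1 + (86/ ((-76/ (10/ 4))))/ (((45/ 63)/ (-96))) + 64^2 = 85067/ 19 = 4477.21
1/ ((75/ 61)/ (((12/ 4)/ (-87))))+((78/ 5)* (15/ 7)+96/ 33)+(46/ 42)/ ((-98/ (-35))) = 28683489/ 781550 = 36.70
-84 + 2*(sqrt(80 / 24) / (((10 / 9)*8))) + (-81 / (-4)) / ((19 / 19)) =-255 / 4 + 3*sqrt(30) / 40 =-63.34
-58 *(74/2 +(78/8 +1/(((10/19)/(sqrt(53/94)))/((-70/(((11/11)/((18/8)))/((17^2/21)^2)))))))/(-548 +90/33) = 59653/11996 - 506220781 *sqrt(4982)/7893368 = -4521.70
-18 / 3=-6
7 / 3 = 2.33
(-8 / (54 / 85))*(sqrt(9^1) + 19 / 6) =-6290 / 81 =-77.65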